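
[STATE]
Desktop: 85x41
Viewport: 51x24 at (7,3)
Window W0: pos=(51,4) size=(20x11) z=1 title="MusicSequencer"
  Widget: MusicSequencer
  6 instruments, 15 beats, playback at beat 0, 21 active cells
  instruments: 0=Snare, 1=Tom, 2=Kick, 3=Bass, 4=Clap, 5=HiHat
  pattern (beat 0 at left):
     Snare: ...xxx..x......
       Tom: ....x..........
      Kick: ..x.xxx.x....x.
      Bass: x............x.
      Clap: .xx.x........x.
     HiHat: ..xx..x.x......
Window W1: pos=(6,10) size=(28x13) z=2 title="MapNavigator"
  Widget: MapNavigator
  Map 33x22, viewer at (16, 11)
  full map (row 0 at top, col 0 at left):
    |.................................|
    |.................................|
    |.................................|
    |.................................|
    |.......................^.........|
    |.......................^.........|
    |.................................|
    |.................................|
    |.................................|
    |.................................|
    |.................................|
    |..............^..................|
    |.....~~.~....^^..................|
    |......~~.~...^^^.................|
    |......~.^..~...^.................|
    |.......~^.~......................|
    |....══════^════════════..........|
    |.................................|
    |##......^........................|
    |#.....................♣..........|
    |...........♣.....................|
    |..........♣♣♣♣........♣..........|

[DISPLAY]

                                                   
                                            ┏━━━━━━
                                            ┃ Music
                                            ┠──────
                                            ┃      
                                            ┃ Snare
                                            ┃   Tom
━━━━━━━━━━━━━━━━━━━━━━━━━━┓                 ┃  Kick
 MapNavigator             ┃                 ┃  Bass
──────────────────────────┨                 ┃  Clap
..........................┃                 ┃ HiHat
..........................┃                 ┗━━━━━━
..........................┃                        
..........................┃                        
...........^.@............┃                        
..~~.~....^^..............┃                        
...~~.~...^^^.............┃                        
...~.^..~...^.............┃                        
....~^.~..................┃                        
━━━━━━━━━━━━━━━━━━━━━━━━━━┛                        
                                                   
                                                   
                                                   
                                                   


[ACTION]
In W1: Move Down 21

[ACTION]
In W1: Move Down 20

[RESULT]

                                                   
                                            ┏━━━━━━
                                            ┃ Music
                                            ┠──────
                                            ┃      
                                            ┃ Snare
                                            ┃   Tom
━━━━━━━━━━━━━━━━━━━━━━━━━━┓                 ┃  Kick
 MapNavigator             ┃                 ┃  Bass
──────────────────────────┨                 ┃  Clap
..........................┃                 ┃ HiHat
.....^....................┃                 ┗━━━━━━
...................♣......┃                        
........♣.................┃                        
.......♣♣♣♣..@.....♣......┃                        
                          ┃                        
                          ┃                        
                          ┃                        
                          ┃                        
━━━━━━━━━━━━━━━━━━━━━━━━━━┛                        
                                                   
                                                   
                                                   
                                                   


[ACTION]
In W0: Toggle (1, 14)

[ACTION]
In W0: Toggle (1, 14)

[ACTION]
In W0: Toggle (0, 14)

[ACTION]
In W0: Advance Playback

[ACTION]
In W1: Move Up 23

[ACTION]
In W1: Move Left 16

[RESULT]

                                                   
                                            ┏━━━━━━
                                            ┃ Music
                                            ┠──────
                                            ┃      
                                            ┃ Snare
                                            ┃   Tom
━━━━━━━━━━━━━━━━━━━━━━━━━━┓                 ┃  Kick
 MapNavigator             ┃                 ┃  Bass
──────────────────────────┨                 ┃  Clap
                          ┃                 ┃ HiHat
                          ┃                 ┗━━━━━━
                          ┃                        
                          ┃                        
             @............┃                        
             .............┃                        
             .............┃                        
             .............┃                        
             .............┃                        
━━━━━━━━━━━━━━━━━━━━━━━━━━┛                        
                                                   
                                                   
                                                   
                                                   


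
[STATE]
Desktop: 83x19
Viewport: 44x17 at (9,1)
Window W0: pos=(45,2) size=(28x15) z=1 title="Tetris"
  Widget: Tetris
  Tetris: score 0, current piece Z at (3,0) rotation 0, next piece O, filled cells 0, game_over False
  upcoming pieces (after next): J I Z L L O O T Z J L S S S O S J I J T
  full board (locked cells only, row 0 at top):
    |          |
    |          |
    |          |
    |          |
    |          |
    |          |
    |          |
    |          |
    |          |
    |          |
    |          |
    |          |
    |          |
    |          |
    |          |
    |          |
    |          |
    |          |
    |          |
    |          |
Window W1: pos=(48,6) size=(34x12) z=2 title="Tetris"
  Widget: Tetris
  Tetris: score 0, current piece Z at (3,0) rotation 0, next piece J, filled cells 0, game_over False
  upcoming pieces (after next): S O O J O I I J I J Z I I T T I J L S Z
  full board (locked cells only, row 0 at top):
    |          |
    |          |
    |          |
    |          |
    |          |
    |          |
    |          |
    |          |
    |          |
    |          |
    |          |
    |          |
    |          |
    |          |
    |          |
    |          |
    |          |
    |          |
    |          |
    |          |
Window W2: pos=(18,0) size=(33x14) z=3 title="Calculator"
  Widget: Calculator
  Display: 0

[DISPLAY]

         ┃ Calculator                    ┃  
         ┠───────────────────────────────┨━━
         ┃                              0┃is
         ┃┌───┬───┬───┬───┐              ┃──
         ┃│ 7 │ 8 │ 9 │ ÷ │              ┃  
         ┃├───┼───┼───┼───┤              ┃━━
         ┃│ 4 │ 5 │ 6 │ × │              ┃et
         ┃├───┼───┼───┼───┤              ┃──
         ┃│ 1 │ 2 │ 3 │ - │              ┃  
         ┃├───┼───┼───┼───┤              ┃  
         ┃│ 0 │ . │ = │ + │              ┃  
         ┃└───┴───┴───┴───┘              ┃  
         ┗━━━━━━━━━━━━━━━━━━━━━━━━━━━━━━━┛  
                                    ┃  ┃    
                                    ┃  ┃    
                                    ┗━━┃    
                                       ┗━━━━


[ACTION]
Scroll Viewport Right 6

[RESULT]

   ┃ Calculator                    ┃        
   ┠───────────────────────────────┨━━━━━━━━
   ┃                              0┃is      
   ┃┌───┬───┬───┬───┐              ┃────────
   ┃│ 7 │ 8 │ 9 │ ÷ │              ┃     │Ne
   ┃├───┼───┼───┼───┤              ┃━━━━━━━━
   ┃│ 4 │ 5 │ 6 │ × │              ┃etris   
   ┃├───┼───┼───┼───┤              ┃────────
   ┃│ 1 │ 2 │ 3 │ - │              ┃        
   ┃├───┼───┼───┼───┤              ┃        
   ┃│ 0 │ . │ = │ + │              ┃        
   ┃└───┴───┴───┴───┘              ┃        
   ┗━━━━━━━━━━━━━━━━━━━━━━━━━━━━━━━┛        
                              ┃  ┃          
                              ┃  ┃          
                              ┗━━┃          
                                 ┗━━━━━━━━━━


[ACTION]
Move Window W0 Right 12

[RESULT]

   ┃ Calculator                    ┃        
   ┠───────────────────────────────┨    ┏━━━
   ┃                              0┃    ┃ Te
   ┃┌───┬───┬───┬───┐              ┃    ┠───
   ┃│ 7 │ 8 │ 9 │ ÷ │              ┃    ┃   
   ┃├───┼───┼───┼───┤              ┃━━━━━━━━
   ┃│ 4 │ 5 │ 6 │ × │              ┃etris   
   ┃├───┼───┼───┼───┤              ┃────────
   ┃│ 1 │ 2 │ 3 │ - │              ┃        
   ┃├───┼───┼───┼───┤              ┃        
   ┃│ 0 │ . │ = │ + │              ┃        
   ┃└───┴───┴───┴───┘              ┃        
   ┗━━━━━━━━━━━━━━━━━━━━━━━━━━━━━━━┛        
                                 ┃          
                                 ┃          
                                 ┃          
                                 ┗━━━━━━━━━━


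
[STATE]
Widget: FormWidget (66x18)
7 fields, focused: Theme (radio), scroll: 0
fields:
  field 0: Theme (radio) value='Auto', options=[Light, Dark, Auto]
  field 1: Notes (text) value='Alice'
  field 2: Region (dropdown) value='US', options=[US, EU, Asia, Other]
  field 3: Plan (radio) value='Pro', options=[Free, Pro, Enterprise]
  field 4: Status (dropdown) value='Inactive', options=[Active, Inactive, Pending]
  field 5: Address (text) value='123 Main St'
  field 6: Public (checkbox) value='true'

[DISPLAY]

> Theme:      ( ) Light  ( ) Dark  (●) Auto                       
  Notes:      [Alice                                             ]
  Region:     [US                                               ▼]
  Plan:       ( ) Free  (●) Pro  ( ) Enterprise                   
  Status:     [Inactive                                         ▼]
  Address:    [123 Main St                                       ]
  Public:     [x]                                                 
                                                                  
                                                                  
                                                                  
                                                                  
                                                                  
                                                                  
                                                                  
                                                                  
                                                                  
                                                                  
                                                                  


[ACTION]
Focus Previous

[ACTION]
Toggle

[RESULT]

  Theme:      ( ) Light  ( ) Dark  (●) Auto                       
  Notes:      [Alice                                             ]
  Region:     [US                                               ▼]
  Plan:       ( ) Free  (●) Pro  ( ) Enterprise                   
  Status:     [Inactive                                         ▼]
  Address:    [123 Main St                                       ]
> Public:     [ ]                                                 
                                                                  
                                                                  
                                                                  
                                                                  
                                                                  
                                                                  
                                                                  
                                                                  
                                                                  
                                                                  
                                                                  


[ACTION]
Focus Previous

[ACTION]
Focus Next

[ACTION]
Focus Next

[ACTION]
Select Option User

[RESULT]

> Theme:      ( ) Light  ( ) Dark  (●) Auto                       
  Notes:      [Alice                                             ]
  Region:     [US                                               ▼]
  Plan:       ( ) Free  (●) Pro  ( ) Enterprise                   
  Status:     [Inactive                                         ▼]
  Address:    [123 Main St                                       ]
  Public:     [ ]                                                 
                                                                  
                                                                  
                                                                  
                                                                  
                                                                  
                                                                  
                                                                  
                                                                  
                                                                  
                                                                  
                                                                  


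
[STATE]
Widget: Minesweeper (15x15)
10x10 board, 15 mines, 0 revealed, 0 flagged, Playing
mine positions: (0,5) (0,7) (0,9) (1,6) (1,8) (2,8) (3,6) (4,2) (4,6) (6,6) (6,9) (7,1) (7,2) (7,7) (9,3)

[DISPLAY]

■■■■■■■■■■     
■■■■■■■■■■     
■■■■■■■■■■     
■■■■■■■■■■     
■■■■■■■■■■     
■■■■■■■■■■     
■■■■■■■■■■     
■■■■■■■■■■     
■■■■■■■■■■     
■■■■■■■■■■     
               
               
               
               
               


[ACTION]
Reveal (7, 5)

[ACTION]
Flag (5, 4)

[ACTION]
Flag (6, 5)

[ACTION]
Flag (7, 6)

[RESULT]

■■■■■■■■■■     
■■■■■■■■■■     
■■■■■■■■■■     
■■■■■■■■■■     
■■■■■■■■■■     
■■■■⚑■■■■■     
■■■■■⚑■■■■     
■■■■■1⚑■■■     
■■■■■■■■■■     
■■■■■■■■■■     
               
               
               
               
               


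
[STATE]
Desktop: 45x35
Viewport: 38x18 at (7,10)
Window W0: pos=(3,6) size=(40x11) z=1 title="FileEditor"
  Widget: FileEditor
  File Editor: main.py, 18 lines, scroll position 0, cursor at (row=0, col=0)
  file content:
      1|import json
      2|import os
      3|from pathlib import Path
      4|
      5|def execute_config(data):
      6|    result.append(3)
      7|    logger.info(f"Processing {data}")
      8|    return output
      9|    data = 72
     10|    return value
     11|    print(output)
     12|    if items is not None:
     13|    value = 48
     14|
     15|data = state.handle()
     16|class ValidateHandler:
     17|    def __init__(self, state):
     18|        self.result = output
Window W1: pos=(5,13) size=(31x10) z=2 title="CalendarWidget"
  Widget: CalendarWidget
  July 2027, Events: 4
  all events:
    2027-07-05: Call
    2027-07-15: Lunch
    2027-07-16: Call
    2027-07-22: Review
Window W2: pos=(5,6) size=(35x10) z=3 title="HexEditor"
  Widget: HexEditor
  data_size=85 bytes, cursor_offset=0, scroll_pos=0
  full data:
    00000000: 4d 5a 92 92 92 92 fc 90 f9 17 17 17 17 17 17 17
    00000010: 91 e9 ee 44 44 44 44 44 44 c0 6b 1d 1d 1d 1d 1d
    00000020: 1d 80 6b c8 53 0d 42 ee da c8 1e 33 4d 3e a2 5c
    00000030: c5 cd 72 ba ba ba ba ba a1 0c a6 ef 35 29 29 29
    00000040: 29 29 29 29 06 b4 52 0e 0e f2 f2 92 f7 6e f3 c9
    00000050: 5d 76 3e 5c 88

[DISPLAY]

0000010  91 e9 ee 44 44 44 44 44┃ █┃  
0000020  1d 80 6b c8 53 0d 42 ee┃ ░┃  
0000030  c5 cd 72 ba ba ba ba ba┃ ░┃  
0000040  29 29 29 29 06 b4 52 0e┃ ░┃  
0000050  5d 76 3e 5c 88         ┃ ░┃  
━━━━━━━━━━━━━━━━━━━━━━━━━━━━━━━━┛)▼┃  
         July 2027          ┃━━━━━━┛  
o Tu We Th Fr Sa Su         ┃         
         1  2  3  4         ┃         
5*  6  7  8  9 10 11        ┃         
2 13 14 15* 16* 17 18       ┃         
9 20 21 22* 23 24 25        ┃         
━━━━━━━━━━━━━━━━━━━━━━━━━━━━┛         
                                      
                                      
                                      
                                      
                                      


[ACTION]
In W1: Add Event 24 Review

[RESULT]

0000010  91 e9 ee 44 44 44 44 44┃ █┃  
0000020  1d 80 6b c8 53 0d 42 ee┃ ░┃  
0000030  c5 cd 72 ba ba ba ba ba┃ ░┃  
0000040  29 29 29 29 06 b4 52 0e┃ ░┃  
0000050  5d 76 3e 5c 88         ┃ ░┃  
━━━━━━━━━━━━━━━━━━━━━━━━━━━━━━━━┛)▼┃  
         July 2027          ┃━━━━━━┛  
o Tu We Th Fr Sa Su         ┃         
         1  2  3  4         ┃         
5*  6  7  8  9 10 11        ┃         
2 13 14 15* 16* 17 18       ┃         
9 20 21 22* 23 24* 25       ┃         
━━━━━━━━━━━━━━━━━━━━━━━━━━━━┛         
                                      
                                      
                                      
                                      
                                      


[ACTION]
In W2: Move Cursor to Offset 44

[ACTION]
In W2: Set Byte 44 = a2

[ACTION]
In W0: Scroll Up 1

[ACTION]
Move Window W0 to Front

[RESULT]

ort os                            █┃  
m pathlib import Path             ░┃  
                                  ░┃  
 execute_config(data):            ░┃  
 result.append(3)                 ░┃  
 logger.info(f"Processing {data}")▼┃  
━━━━━━━━━━━━━━━━━━━━━━━━━━━━━━━━━━━┛  
o Tu We Th Fr Sa Su         ┃         
         1  2  3  4         ┃         
5*  6  7  8  9 10 11        ┃         
2 13 14 15* 16* 17 18       ┃         
9 20 21 22* 23 24* 25       ┃         
━━━━━━━━━━━━━━━━━━━━━━━━━━━━┛         
                                      
                                      
                                      
                                      
                                      


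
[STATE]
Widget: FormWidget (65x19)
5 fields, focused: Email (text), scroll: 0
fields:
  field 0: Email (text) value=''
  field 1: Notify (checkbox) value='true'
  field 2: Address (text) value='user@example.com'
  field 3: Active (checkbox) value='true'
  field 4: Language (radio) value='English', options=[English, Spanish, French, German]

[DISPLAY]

> Email:      [                                                 ]
  Notify:     [x]                                                
  Address:    [user@example.com                                 ]
  Active:     [x]                                                
  Language:   (●) English  ( ) Spanish  ( ) French  ( ) German   
                                                                 
                                                                 
                                                                 
                                                                 
                                                                 
                                                                 
                                                                 
                                                                 
                                                                 
                                                                 
                                                                 
                                                                 
                                                                 
                                                                 


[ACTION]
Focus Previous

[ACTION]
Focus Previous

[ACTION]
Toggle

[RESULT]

  Email:      [                                                 ]
  Notify:     [x]                                                
  Address:    [user@example.com                                 ]
> Active:     [ ]                                                
  Language:   (●) English  ( ) Spanish  ( ) French  ( ) German   
                                                                 
                                                                 
                                                                 
                                                                 
                                                                 
                                                                 
                                                                 
                                                                 
                                                                 
                                                                 
                                                                 
                                                                 
                                                                 
                                                                 


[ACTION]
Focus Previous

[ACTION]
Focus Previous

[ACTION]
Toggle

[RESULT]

  Email:      [                                                 ]
> Notify:     [ ]                                                
  Address:    [user@example.com                                 ]
  Active:     [ ]                                                
  Language:   (●) English  ( ) Spanish  ( ) French  ( ) German   
                                                                 
                                                                 
                                                                 
                                                                 
                                                                 
                                                                 
                                                                 
                                                                 
                                                                 
                                                                 
                                                                 
                                                                 
                                                                 
                                                                 


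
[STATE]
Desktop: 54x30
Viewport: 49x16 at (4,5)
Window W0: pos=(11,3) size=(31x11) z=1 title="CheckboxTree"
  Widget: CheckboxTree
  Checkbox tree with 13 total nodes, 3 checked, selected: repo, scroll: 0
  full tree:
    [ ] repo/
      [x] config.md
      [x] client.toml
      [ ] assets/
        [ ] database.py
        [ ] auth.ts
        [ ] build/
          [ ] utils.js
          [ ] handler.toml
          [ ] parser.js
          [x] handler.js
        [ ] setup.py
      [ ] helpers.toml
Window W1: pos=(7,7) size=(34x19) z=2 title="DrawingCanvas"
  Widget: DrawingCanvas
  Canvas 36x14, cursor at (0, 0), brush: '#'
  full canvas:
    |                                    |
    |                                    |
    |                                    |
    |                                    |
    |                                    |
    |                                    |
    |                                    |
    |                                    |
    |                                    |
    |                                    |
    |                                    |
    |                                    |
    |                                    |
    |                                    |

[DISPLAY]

       ┠─────────────────────────────┨           
       ┃>[-] repo/                   ┃           
   ┏━━━━━━━━━━━━━━━━━━━━━━━━━━━━━━━━┓┃           
   ┃ DrawingCanvas                  ┃┃           
   ┠────────────────────────────────┨┃           
   ┃+                               ┃┃           
   ┃                                ┃┃           
   ┃                                ┃┃           
   ┃                                ┃┛           
   ┃                                ┃            
   ┃                                ┃            
   ┃                                ┃            
   ┃                                ┃            
   ┃                                ┃            
   ┃                                ┃            
   ┃                                ┃            


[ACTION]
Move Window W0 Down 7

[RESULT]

                                                 
                                                 
   ┏━━━━━━━━━━━━━━━━━━━━━━━━━━━━━━━━┓            
   ┃ DrawingCanvas                  ┃            
   ┠────────────────────────────────┨            
   ┃+                               ┃┓           
   ┃                                ┃┃           
   ┃                                ┃┨           
   ┃                                ┃┃           
   ┃                                ┃┃           
   ┃                                ┃┃           
   ┃                                ┃┃           
   ┃                                ┃┃           
   ┃                                ┃┃           
   ┃                                ┃┃           
   ┃                                ┃┛           


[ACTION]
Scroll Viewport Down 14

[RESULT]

   ┃                                ┃┃           
   ┃                                ┃┃           
   ┃                                ┃┃           
   ┃                                ┃┃           
   ┃                                ┃┃           
   ┃                                ┃┃           
   ┃                                ┃┛           
   ┃                                ┃            
   ┃                                ┃            
   ┃                                ┃            
   ┃                                ┃            
   ┗━━━━━━━━━━━━━━━━━━━━━━━━━━━━━━━━┛            
                                                 
                                                 
                                                 
                                                 


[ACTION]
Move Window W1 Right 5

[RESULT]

       ┃┃                                ┃       
       ┃┃                                ┃       
       ┃┃                                ┃       
       ┃┃                                ┃       
       ┃┃                                ┃       
       ┃┃                                ┃       
       ┗┃                                ┃       
        ┃                                ┃       
        ┃                                ┃       
        ┃                                ┃       
        ┃                                ┃       
        ┗━━━━━━━━━━━━━━━━━━━━━━━━━━━━━━━━┛       
                                                 
                                                 
                                                 
                                                 


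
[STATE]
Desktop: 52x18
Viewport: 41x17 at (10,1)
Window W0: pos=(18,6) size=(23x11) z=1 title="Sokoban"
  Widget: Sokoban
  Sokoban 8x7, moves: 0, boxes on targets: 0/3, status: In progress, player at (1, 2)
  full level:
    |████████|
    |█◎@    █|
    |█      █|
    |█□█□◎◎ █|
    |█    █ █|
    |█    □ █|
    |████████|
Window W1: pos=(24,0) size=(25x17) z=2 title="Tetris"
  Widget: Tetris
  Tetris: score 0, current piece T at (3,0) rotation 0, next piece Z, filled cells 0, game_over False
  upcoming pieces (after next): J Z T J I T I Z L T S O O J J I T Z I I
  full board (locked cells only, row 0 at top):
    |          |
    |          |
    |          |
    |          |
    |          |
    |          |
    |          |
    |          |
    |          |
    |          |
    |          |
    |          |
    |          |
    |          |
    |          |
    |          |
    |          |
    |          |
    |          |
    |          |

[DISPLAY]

              ┃ Tetris                ┃  
              ┠───────────────────────┨  
              ┃          │Next:       ┃  
              ┃          │▓▓          ┃  
              ┃          │ ▓▓         ┃  
        ┏━━━━━┃          │            ┃  
        ┃ Soko┃          │            ┃  
        ┠─────┃          │            ┃  
        ┃█████┃          │Score:      ┃  
        ┃█◎@  ┃          │0           ┃  
        ┃█    ┃          │            ┃  
        ┃█□█□◎┃          │            ┃  
        ┃█    ┃          │            ┃  
        ┃█    ┃          │            ┃  
        ┃█████┃          │            ┃  
        ┗━━━━━┗━━━━━━━━━━━━━━━━━━━━━━━┛  
                                         


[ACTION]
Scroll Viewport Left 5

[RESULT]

                   ┃ Tetris              
                   ┠─────────────────────
                   ┃          │Next:     
                   ┃          │▓▓        
                   ┃          │ ▓▓       
             ┏━━━━━┃          │          
             ┃ Soko┃          │          
             ┠─────┃          │          
             ┃█████┃          │Score:    
             ┃█◎@  ┃          │0         
             ┃█    ┃          │          
             ┃█□█□◎┃          │          
             ┃█    ┃          │          
             ┃█    ┃          │          
             ┃█████┃          │          
             ┗━━━━━┗━━━━━━━━━━━━━━━━━━━━━
                                         


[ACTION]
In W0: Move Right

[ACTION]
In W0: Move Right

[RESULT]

                   ┃ Tetris              
                   ┠─────────────────────
                   ┃          │Next:     
                   ┃          │▓▓        
                   ┃          │ ▓▓       
             ┏━━━━━┃          │          
             ┃ Soko┃          │          
             ┠─────┃          │          
             ┃█████┃          │Score:    
             ┃█◎  @┃          │0         
             ┃█    ┃          │          
             ┃█□█□◎┃          │          
             ┃█    ┃          │          
             ┃█    ┃          │          
             ┃█████┃          │          
             ┗━━━━━┗━━━━━━━━━━━━━━━━━━━━━
                                         


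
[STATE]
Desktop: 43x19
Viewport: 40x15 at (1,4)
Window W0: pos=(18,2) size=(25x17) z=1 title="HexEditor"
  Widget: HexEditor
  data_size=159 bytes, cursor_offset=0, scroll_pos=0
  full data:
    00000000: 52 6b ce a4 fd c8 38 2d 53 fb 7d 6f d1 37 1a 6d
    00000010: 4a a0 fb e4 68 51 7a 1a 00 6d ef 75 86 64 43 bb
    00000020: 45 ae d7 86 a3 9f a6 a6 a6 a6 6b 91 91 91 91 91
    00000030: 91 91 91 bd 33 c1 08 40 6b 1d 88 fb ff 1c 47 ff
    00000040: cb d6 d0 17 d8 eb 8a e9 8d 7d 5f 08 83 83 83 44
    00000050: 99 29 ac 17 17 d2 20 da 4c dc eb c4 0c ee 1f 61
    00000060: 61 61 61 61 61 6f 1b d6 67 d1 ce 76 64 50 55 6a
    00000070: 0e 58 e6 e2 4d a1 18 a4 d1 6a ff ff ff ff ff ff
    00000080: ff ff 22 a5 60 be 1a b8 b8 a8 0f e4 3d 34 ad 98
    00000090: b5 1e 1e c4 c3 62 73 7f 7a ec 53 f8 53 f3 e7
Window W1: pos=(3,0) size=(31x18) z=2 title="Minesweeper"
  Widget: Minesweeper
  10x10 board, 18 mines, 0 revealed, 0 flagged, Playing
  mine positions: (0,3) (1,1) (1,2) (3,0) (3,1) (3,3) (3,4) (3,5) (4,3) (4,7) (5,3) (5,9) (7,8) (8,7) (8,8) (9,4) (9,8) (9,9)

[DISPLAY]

  ┃■■■■■■■■■■                   ┃───────
  ┃■■■■■■■■■■                   ┃ ce a4 
  ┃■■■■■■■■■■                   ┃ fb e4 
  ┃■■■■■■■■■■                   ┃ d7 86 
  ┃■■■■■■■■■■                   ┃ 91 bd 
  ┃■■■■■■■■■■                   ┃ d0 17 
  ┃■■■■■■■■■■                   ┃ ac 17 
  ┃■■■■■■■■■■                   ┃ 61 61 
  ┃■■■■■■■■■■                   ┃ e6 e2 
  ┃                             ┃ 22 a5 
  ┃                             ┃ 1e c4 
  ┃                             ┃       
  ┃                             ┃       
  ┗━━━━━━━━━━━━━━━━━━━━━━━━━━━━━┛       
                 ┗━━━━━━━━━━━━━━━━━━━━━━


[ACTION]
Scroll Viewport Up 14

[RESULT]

  ┏━━━━━━━━━━━━━━━━━━━━━━━━━━━━━┓       
  ┃ Minesweeper                 ┃       
  ┠─────────────────────────────┨━━━━━━━
  ┃■■■■■■■■■■                   ┃       
  ┃■■■■■■■■■■                   ┃───────
  ┃■■■■■■■■■■                   ┃ ce a4 
  ┃■■■■■■■■■■                   ┃ fb e4 
  ┃■■■■■■■■■■                   ┃ d7 86 
  ┃■■■■■■■■■■                   ┃ 91 bd 
  ┃■■■■■■■■■■                   ┃ d0 17 
  ┃■■■■■■■■■■                   ┃ ac 17 
  ┃■■■■■■■■■■                   ┃ 61 61 
  ┃■■■■■■■■■■                   ┃ e6 e2 
  ┃                             ┃ 22 a5 
  ┃                             ┃ 1e c4 


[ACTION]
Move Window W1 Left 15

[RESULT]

━━━━━━━━━━━━━━━━━━━━━━━━━━━━━┓          
 Minesweeper                 ┃          
─────────────────────────────┨━━━━━━━━━━
■■■■■■■■■■                   ┃          
■■■■■■■■■■                   ┃──────────
■■■■■■■■■■                   ┃ 6b ce a4 
■■■■■■■■■■                   ┃ a0 fb e4 
■■■■■■■■■■                   ┃ ae d7 86 
■■■■■■■■■■                   ┃ 91 91 bd 
■■■■■■■■■■                   ┃ d6 d0 17 
■■■■■■■■■■                   ┃ 29 ac 17 
■■■■■■■■■■                   ┃ 61 61 61 
■■■■■■■■■■                   ┃ 58 e6 e2 
                             ┃ ff 22 a5 
                             ┃ 1e 1e c4 


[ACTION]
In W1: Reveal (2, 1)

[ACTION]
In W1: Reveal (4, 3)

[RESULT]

━━━━━━━━━━━━━━━━━━━━━━━━━━━━━┓          
 Minesweeper                 ┃          
─────────────────────────────┨━━━━━━━━━━
■■■✹■■■■■■                   ┃          
■✹✹■■■■■■■                   ┃──────────
■4■■■■■■■■                   ┃ 6b ce a4 
✹✹■✹✹✹■■■■                   ┃ a0 fb e4 
■■■✹■■■✹■■                   ┃ ae d7 86 
■■■✹■■■■■✹                   ┃ 91 91 bd 
■■■■■■■■■■                   ┃ d6 d0 17 
■■■■■■■■✹■                   ┃ 29 ac 17 
■■■■■■■✹✹■                   ┃ 61 61 61 
■■■■✹■■■✹✹                   ┃ 58 e6 e2 
                             ┃ ff 22 a5 
                             ┃ 1e 1e c4 


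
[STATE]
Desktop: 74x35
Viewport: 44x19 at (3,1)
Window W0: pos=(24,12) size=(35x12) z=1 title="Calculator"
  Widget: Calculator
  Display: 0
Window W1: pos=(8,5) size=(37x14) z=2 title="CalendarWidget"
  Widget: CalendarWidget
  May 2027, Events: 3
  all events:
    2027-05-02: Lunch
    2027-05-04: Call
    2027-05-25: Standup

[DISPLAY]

                                            
                                            
                                            
                                            
     ┏━━━━━━━━━━━━━━━━━━━━━━━━━━━━━━━━━━━┓  
     ┃ CalendarWidget                    ┃  
     ┠───────────────────────────────────┨  
     ┃              May 2027             ┃  
     ┃Mo Tu We Th Fr Sa Su               ┃  
     ┃                1  2*              ┃  
     ┃ 3  4*  5  6  7  8  9              ┃  
     ┃10 11 12 13 14 15 16               ┃━━
     ┃17 18 19 20 21 22 23               ┃  
     ┃24 25* 26 27 28 29 30              ┃──
     ┃31                                 ┃  
     ┃                                   ┃  
     ┃                                   ┃  
     ┗━━━━━━━━━━━━━━━━━━━━━━━━━━━━━━━━━━━┛  
                     ┃│ 4 │ 5 │ 6 │ × │     


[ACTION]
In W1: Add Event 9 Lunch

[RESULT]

                                            
                                            
                                            
                                            
     ┏━━━━━━━━━━━━━━━━━━━━━━━━━━━━━━━━━━━┓  
     ┃ CalendarWidget                    ┃  
     ┠───────────────────────────────────┨  
     ┃              May 2027             ┃  
     ┃Mo Tu We Th Fr Sa Su               ┃  
     ┃                1  2*              ┃  
     ┃ 3  4*  5  6  7  8  9*             ┃  
     ┃10 11 12 13 14 15 16               ┃━━
     ┃17 18 19 20 21 22 23               ┃  
     ┃24 25* 26 27 28 29 30              ┃──
     ┃31                                 ┃  
     ┃                                   ┃  
     ┃                                   ┃  
     ┗━━━━━━━━━━━━━━━━━━━━━━━━━━━━━━━━━━━┛  
                     ┃│ 4 │ 5 │ 6 │ × │     


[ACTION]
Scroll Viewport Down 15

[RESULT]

     ┃                                   ┃  
     ┃                                   ┃  
     ┗━━━━━━━━━━━━━━━━━━━━━━━━━━━━━━━━━━━┛  
                     ┃│ 4 │ 5 │ 6 │ × │     
                     ┃├───┼───┼───┼───┤     
                     ┃│ 1 │ 2 │ 3 │ - │     
                     ┃└───┴───┴───┴───┘     
                     ┗━━━━━━━━━━━━━━━━━━━━━━
                                            
                                            
                                            
                                            
                                            
                                            
                                            
                                            
                                            
                                            
                                            


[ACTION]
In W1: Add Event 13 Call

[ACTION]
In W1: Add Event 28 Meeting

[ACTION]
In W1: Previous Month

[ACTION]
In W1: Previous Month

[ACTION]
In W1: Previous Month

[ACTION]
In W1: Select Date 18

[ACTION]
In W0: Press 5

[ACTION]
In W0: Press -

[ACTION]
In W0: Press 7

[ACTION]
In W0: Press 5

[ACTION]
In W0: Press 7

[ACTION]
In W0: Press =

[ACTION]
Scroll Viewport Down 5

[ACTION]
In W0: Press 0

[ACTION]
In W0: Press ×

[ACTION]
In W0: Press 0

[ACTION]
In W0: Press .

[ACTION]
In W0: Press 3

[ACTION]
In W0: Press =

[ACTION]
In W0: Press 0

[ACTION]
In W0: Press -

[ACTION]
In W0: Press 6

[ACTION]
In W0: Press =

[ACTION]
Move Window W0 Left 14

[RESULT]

     ┃                                   ┃  
     ┃                                   ┃  
     ┗━━━━━━━━━━━━━━━━━━━━━━━━━━━━━━━━━━━┛  
       ┃│ 4 │ 5 │ 6 │ × │                ┃  
       ┃├───┼───┼───┼───┤                ┃  
       ┃│ 1 │ 2 │ 3 │ - │                ┃  
       ┃└───┴───┴───┴───┘                ┃  
       ┗━━━━━━━━━━━━━━━━━━━━━━━━━━━━━━━━━┛  
                                            
                                            
                                            
                                            
                                            
                                            
                                            
                                            
                                            
                                            
                                            
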